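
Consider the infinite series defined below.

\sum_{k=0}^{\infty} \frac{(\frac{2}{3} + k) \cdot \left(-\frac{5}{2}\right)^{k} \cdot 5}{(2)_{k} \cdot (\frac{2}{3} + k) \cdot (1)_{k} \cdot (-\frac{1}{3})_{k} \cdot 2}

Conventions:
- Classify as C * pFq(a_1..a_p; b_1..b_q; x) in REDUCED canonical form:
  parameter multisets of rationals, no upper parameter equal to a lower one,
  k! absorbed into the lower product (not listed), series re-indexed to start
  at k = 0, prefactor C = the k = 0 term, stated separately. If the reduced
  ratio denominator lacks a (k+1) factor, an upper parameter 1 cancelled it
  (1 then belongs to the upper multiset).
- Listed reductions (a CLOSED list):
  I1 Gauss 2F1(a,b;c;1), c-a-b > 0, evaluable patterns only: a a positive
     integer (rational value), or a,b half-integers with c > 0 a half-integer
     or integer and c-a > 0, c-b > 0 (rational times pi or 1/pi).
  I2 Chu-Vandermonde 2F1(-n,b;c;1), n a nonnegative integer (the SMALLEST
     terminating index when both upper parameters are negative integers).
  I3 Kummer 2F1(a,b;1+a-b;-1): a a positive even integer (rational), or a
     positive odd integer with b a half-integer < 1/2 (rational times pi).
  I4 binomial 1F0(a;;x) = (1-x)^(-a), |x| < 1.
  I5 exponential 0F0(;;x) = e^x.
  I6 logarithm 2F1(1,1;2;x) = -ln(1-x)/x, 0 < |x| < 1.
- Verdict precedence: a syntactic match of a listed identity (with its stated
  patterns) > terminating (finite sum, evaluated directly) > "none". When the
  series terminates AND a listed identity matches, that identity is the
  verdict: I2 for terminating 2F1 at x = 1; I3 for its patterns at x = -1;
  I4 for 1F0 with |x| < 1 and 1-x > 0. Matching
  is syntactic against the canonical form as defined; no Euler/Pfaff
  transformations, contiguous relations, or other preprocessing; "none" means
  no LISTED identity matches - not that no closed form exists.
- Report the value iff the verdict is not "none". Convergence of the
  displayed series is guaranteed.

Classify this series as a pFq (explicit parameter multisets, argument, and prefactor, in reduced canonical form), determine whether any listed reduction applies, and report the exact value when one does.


The series (x = -\frac{5}{2}) is 0F2: upper {-}, lower {-\frac{1}{3}, 2}, prefactor \frac{5}{2}. Verdict: none - this 0F2 at x = -\frac{5}{2} matches no listed pattern, and upper {-} holds no stopper.

Key observation: t_0 being \frac{5}{2}, the factor k + 2/3 cancels (top and bottom), leaving prefactor 5/2.
Term ratio: r(k) = -\frac{5}{2} * 1 / [(k-\frac{1}{3}) (k+2) (k+1)] ; factor over Q: parameters, x = -\frac{5}{2}, and C = \frac{5}{2}.


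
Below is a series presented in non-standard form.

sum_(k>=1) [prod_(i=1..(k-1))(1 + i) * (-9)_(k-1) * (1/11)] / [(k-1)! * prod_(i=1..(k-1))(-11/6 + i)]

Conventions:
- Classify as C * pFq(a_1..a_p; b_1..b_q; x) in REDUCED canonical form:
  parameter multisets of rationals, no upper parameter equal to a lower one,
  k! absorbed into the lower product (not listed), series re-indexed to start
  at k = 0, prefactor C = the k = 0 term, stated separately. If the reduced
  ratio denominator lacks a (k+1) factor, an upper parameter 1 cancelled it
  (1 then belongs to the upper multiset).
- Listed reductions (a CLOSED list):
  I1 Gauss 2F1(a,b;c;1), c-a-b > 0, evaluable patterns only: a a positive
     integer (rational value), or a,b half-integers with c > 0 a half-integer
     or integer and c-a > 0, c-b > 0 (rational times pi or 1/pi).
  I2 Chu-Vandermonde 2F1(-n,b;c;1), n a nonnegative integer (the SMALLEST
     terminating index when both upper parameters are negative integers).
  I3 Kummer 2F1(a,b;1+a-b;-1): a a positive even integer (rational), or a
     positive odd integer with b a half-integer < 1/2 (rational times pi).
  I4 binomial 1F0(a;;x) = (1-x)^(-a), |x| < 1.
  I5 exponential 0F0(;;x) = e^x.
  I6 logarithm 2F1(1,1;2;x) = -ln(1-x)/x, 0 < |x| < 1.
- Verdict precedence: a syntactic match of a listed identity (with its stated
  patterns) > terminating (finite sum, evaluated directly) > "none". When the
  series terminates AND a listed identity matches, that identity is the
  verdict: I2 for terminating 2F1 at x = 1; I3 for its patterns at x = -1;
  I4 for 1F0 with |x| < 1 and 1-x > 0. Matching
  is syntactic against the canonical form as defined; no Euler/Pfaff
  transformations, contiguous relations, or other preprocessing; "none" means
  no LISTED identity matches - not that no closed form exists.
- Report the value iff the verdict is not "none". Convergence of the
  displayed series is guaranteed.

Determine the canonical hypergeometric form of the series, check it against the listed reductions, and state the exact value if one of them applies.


Canonical form: C = 1/11 times 2F1 with upper {-9, 2}, lower {-5/6}, x = 1. Verdict (x = 1): Vandermonde's identity (I2) applies (terminating 2F1 at x = 1 with n = 9, b = 2, c = -5/6). Value: 17/1591.

Structural cue: x = 1 and the lower running product (C = 1/11) is a rising factorial.
Consecutive-term ratio: r(k) = 1 * (k-9) (k+2) / [(k-5/6) (k+1)] - rational in k. x = 1; t_0 = 1/11; negate the roots.


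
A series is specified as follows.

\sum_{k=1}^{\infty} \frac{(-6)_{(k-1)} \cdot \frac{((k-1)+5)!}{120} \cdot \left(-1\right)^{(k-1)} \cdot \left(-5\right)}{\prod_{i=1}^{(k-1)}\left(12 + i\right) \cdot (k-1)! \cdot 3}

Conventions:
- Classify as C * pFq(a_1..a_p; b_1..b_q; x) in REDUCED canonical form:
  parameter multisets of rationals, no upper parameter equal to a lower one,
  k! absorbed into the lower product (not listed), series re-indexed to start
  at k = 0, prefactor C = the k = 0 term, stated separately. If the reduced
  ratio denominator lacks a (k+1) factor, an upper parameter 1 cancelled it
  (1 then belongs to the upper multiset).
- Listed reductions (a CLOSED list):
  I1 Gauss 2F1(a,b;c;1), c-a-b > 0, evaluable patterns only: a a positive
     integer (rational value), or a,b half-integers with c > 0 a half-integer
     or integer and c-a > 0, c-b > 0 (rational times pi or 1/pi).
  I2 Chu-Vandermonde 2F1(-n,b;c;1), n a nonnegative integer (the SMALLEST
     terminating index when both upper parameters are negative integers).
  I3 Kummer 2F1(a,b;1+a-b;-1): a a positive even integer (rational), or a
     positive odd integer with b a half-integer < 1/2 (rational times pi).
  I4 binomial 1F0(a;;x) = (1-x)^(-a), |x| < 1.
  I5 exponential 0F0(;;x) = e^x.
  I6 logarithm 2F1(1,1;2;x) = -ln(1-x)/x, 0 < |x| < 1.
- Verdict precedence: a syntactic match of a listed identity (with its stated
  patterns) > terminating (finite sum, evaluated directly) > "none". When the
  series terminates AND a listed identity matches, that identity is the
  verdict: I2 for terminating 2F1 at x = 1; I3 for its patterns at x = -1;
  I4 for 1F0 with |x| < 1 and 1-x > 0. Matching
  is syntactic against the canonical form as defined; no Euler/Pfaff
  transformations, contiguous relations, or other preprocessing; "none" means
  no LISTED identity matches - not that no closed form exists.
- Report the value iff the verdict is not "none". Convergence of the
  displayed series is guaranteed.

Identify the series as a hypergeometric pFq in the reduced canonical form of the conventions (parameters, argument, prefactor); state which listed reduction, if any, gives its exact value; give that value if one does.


Key step: t_0 = -\frac{5}{3} here, and the lower running product (C = -5/3) is a rising factorial.
Consecutive-term ratio: r(k) = -1 * (k-6) (k+6) / [(k+13) (k+1)] - rational in k, leading ratio -1; with t_0 = -\frac{5}{3}, classification follows.

This is -\frac{5}{3} * 2F1(-6, 6; 13; -1) in reduced canonical form. Verdict: Kummer's theorem (I3) matches (x = -1; c = 13 equals 1+a-b for upper {-6, 6}: listed pattern). Hence: -\frac{55}{3}.


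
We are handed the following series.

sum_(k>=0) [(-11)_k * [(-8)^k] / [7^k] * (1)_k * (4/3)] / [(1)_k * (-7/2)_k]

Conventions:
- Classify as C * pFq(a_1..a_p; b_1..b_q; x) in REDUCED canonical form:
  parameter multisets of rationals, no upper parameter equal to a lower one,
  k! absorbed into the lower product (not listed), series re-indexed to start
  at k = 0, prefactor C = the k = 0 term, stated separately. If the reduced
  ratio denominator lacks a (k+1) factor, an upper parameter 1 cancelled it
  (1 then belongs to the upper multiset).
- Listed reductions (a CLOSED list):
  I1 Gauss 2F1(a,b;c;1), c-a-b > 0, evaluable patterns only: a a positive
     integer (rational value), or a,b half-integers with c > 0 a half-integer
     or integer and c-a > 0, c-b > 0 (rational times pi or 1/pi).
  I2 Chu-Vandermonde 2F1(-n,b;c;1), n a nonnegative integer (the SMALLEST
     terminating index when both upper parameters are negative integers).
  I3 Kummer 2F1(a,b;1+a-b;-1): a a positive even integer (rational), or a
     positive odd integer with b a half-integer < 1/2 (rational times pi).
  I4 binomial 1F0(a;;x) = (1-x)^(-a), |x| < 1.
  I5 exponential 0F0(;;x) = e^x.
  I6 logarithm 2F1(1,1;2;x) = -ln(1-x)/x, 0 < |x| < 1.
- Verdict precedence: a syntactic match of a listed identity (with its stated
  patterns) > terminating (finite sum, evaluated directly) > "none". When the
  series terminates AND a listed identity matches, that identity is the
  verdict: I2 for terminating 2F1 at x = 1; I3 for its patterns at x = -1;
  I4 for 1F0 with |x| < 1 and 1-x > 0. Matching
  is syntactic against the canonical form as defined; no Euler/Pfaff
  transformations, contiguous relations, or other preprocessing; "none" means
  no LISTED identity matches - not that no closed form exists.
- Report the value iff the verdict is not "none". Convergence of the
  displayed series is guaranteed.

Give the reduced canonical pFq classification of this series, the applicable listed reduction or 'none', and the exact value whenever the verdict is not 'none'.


Classification (C = 4/3): 2F1 with upper {-11, 1}, lower {-7/2}, argument x = -8/7. Verdict: terminating (-11 upstairs). 12 nonzero terms in all; added directly. Value: 357278473263738108/179936733613.

The tell: with t_0 = 4/3, the two geometric factors (C = 4/3) combine into one argument.
Step ratio: r(k) = (-8/7) * (k-11) (k+1) / [(k-7/2) (k+1)] - rational in k, leading ratio (-8/7); with t_0 = 4/3, classification follows.


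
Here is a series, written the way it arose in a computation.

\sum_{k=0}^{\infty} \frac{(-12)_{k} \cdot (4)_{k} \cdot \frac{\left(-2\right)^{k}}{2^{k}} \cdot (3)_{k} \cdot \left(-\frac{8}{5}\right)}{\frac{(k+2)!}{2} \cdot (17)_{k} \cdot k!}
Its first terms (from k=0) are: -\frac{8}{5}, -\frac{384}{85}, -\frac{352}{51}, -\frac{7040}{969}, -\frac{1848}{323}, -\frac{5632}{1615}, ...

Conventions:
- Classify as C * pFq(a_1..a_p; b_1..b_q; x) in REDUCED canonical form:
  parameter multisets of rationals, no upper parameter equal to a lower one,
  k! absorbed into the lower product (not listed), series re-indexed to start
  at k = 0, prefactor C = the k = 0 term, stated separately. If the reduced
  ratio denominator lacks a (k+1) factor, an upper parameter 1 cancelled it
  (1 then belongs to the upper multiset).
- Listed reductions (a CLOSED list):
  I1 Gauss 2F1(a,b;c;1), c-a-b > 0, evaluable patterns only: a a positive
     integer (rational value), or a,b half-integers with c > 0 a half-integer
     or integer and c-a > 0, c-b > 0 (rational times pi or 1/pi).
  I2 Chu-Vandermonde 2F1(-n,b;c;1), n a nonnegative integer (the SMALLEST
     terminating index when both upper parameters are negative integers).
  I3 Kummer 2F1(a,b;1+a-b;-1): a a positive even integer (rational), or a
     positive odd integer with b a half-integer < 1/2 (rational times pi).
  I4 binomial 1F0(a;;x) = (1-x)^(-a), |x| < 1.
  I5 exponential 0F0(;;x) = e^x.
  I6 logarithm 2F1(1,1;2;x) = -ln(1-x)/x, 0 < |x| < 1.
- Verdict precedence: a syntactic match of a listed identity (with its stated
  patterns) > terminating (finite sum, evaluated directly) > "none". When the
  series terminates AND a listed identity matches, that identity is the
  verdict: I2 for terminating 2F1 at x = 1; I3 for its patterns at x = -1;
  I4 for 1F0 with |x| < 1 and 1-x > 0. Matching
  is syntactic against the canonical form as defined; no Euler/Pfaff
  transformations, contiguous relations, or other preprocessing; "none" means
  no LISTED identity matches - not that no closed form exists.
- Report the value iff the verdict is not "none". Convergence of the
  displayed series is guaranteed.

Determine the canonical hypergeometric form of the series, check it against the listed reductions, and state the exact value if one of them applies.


Reduced: x = -1, 2F1, upper = {-12, 4}, lower = {17}, C = -\frac{8}{5}. Verdict: Kummer (I3) matches (x = -1; c = 17 equals 1+a-b for upper {-12, 4}: listed pattern). Hence: -32.

Structural cue: x = -1 and the two k-th powers (C = -8/5) combine into one argument.
Ratio: r(k) = -1 * (k-12) (k+4) / [(k+17) (k+1)] - rational; roots negated = parameters, x = -1, C = -\frac{8}{5}.


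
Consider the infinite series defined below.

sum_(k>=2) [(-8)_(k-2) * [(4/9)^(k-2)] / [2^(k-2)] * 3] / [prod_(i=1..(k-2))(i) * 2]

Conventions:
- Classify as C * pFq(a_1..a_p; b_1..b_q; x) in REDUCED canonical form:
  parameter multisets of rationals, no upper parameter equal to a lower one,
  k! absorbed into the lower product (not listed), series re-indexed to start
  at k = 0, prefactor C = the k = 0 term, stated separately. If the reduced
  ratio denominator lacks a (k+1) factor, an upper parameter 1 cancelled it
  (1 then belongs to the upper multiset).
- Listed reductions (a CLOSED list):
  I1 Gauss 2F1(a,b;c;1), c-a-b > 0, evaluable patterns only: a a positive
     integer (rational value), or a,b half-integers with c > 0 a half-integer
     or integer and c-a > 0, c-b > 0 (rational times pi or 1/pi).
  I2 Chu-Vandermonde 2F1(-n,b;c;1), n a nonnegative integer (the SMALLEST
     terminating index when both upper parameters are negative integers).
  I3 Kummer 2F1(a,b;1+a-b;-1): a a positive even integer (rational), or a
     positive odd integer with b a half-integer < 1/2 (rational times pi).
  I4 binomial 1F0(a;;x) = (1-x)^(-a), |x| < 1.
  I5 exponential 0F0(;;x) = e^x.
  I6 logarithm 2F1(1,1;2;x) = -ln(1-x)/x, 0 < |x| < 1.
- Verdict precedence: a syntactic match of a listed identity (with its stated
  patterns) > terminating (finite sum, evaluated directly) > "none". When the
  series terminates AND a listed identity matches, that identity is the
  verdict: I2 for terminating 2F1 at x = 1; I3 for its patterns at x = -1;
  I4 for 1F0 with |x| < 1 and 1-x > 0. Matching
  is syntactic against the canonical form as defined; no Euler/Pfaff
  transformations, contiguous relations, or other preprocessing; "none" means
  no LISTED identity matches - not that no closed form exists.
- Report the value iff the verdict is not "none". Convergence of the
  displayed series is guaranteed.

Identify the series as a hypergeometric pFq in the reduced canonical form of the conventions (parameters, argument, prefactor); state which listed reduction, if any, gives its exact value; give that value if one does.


Structural cue: t_0 = 3/2 here, and the two k-th powers (prefactor 3/2) combine into one argument.
Step ratio: r(k) = (2/9) * (k-8) / [(k+1)] - rational; roots negated = parameters, x = (2/9), C = 3/2.

Canonical form: C = 3/2 times 1F0 with upper {-8}, lower {-}, x = 2/9. Verdict at x = 2/9: the I4 binomial reduction matches (the 1F0 binomial series: exponent 8, x = 2/9). Exact value: 5764801/28697814.


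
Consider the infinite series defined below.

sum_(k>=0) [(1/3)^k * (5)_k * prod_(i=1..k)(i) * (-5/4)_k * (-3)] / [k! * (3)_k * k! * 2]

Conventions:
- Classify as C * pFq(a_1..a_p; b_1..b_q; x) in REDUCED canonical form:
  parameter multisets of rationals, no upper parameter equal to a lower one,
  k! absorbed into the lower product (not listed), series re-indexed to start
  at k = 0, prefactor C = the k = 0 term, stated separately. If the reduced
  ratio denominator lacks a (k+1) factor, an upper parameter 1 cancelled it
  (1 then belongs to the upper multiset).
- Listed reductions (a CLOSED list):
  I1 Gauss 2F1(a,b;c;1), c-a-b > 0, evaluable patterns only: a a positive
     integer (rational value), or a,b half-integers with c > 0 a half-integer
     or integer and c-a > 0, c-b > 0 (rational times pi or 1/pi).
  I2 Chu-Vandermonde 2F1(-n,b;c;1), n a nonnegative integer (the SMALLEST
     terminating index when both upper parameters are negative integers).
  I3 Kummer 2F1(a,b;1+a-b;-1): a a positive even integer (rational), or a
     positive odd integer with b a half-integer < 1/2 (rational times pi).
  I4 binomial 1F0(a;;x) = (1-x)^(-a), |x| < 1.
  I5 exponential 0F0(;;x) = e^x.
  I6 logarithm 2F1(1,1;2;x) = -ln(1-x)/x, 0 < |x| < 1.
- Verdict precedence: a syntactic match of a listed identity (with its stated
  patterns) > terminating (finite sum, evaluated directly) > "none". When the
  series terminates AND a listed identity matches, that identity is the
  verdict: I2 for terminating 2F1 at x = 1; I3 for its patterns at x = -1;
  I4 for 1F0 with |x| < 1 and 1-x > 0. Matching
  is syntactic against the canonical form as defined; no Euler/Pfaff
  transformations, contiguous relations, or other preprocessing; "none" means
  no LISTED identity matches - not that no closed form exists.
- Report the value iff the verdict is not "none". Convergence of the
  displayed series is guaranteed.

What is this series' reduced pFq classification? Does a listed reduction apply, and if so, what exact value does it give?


Reduced: x = 1/3, 2F1, upper = {-5/4, 5}, lower = {3}, C = -3/2. Verdict: none here - no I1-I6 shape fits x = 1/3 with lower {3}.

Key observation: t_0 being -3/2, the parameter 1 appears in both the upper and lower lists and cancels.
Consecutive-term ratio: r(k) = (1/3) * (k-5/4) (k+5) / [(k+3) (k+1)] - rational in k, leading ratio (1/3); with t_0 = -3/2, classification follows.


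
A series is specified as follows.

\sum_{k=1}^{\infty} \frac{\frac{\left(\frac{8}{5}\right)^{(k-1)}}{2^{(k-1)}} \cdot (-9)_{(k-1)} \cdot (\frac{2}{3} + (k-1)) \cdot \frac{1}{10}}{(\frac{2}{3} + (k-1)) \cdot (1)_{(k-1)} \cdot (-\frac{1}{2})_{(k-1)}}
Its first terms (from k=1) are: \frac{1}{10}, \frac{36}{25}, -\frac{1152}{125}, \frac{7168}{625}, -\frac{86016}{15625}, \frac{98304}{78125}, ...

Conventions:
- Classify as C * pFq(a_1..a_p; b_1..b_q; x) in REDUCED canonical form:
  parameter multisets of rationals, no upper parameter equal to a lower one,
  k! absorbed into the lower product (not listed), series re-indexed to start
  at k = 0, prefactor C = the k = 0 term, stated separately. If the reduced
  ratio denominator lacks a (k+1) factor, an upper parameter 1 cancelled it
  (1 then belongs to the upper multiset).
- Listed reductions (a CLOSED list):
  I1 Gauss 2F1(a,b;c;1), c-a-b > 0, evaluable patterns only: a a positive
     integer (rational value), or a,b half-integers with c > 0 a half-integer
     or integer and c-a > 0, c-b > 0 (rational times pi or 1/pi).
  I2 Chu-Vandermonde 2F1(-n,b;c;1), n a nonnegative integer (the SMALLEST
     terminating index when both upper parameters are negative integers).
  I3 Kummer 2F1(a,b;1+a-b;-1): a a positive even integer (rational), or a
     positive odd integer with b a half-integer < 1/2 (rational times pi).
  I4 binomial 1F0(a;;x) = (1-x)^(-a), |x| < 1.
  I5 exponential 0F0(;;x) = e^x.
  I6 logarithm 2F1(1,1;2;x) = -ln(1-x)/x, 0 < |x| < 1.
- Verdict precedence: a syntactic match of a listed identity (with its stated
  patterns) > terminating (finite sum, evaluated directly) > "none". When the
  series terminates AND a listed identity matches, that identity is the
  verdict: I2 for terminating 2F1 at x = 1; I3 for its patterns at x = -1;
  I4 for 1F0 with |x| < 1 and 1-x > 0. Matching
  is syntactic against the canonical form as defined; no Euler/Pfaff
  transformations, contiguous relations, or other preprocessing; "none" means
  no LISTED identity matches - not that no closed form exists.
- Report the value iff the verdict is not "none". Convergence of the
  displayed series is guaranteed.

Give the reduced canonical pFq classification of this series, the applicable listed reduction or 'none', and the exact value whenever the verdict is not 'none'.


Reduced: x = \frac{4}{5}, 1F1, upper = {-9}, lower = {-\frac{1}{2}}, C = \frac{1}{10}. Verdict: terminating. (-9)_k vanishes past k = 9, leaving a 10-term sum, computed directly. Sum: -\frac{23518628738947}{39590332031250}.

Structural cue: with t_0 = \frac{1}{10}, (1)_k (C = 1/10) is k! itself.
Term ratio: r(k) = \frac{4}{5} * (k-9) / [(k-\frac{1}{2}) (k+1)] - rational in k, leading ratio \frac{4}{5}; with t_0 = \frac{1}{10}, classification follows.


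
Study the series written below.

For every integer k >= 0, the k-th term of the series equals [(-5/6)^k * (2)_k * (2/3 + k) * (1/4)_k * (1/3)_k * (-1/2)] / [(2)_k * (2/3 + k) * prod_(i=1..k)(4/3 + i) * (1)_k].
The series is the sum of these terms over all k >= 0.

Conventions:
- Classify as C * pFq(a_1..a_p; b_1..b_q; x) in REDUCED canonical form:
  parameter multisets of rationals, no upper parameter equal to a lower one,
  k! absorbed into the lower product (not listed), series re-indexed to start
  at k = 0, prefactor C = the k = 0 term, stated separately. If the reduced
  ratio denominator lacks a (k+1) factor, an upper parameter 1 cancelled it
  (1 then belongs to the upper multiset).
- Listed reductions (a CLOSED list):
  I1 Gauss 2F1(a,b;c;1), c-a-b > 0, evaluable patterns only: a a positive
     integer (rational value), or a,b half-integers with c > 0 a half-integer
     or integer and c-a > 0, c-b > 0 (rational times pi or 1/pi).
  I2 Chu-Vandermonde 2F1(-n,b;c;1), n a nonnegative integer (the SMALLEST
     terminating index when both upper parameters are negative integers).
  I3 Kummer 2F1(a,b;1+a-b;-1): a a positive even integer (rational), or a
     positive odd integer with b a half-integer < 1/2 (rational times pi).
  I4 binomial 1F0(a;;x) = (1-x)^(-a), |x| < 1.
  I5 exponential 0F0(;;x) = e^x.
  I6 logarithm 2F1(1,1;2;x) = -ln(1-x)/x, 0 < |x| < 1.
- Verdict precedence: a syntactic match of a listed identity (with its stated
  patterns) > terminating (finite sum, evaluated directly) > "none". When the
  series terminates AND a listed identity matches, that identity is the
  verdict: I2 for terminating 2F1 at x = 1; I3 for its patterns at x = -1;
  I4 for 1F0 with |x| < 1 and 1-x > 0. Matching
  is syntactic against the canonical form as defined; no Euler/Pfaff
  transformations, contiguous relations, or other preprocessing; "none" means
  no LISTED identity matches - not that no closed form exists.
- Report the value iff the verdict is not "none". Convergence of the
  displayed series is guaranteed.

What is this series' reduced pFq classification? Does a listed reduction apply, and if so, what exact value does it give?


First insight: t_0 being -1/2, the parameter 2 appears in both the upper and lower lists and cancels (alongside the other common factor).
Adjacent-term ratio: r(k) = (-5/6) * (k+1/4) (k+1/3) / [(k+7/3) (k+1)] - rational in k, leading ratio (-5/6); with t_0 = -1/2, classification follows.

Prefactor -1/2, argument -5/6: 2F1 with upper {1/4, 1/3} over lower {7/3}. Verdict: none. No listed pattern accepts 2F1(1/4, 1/3; 7/3; -5/6).


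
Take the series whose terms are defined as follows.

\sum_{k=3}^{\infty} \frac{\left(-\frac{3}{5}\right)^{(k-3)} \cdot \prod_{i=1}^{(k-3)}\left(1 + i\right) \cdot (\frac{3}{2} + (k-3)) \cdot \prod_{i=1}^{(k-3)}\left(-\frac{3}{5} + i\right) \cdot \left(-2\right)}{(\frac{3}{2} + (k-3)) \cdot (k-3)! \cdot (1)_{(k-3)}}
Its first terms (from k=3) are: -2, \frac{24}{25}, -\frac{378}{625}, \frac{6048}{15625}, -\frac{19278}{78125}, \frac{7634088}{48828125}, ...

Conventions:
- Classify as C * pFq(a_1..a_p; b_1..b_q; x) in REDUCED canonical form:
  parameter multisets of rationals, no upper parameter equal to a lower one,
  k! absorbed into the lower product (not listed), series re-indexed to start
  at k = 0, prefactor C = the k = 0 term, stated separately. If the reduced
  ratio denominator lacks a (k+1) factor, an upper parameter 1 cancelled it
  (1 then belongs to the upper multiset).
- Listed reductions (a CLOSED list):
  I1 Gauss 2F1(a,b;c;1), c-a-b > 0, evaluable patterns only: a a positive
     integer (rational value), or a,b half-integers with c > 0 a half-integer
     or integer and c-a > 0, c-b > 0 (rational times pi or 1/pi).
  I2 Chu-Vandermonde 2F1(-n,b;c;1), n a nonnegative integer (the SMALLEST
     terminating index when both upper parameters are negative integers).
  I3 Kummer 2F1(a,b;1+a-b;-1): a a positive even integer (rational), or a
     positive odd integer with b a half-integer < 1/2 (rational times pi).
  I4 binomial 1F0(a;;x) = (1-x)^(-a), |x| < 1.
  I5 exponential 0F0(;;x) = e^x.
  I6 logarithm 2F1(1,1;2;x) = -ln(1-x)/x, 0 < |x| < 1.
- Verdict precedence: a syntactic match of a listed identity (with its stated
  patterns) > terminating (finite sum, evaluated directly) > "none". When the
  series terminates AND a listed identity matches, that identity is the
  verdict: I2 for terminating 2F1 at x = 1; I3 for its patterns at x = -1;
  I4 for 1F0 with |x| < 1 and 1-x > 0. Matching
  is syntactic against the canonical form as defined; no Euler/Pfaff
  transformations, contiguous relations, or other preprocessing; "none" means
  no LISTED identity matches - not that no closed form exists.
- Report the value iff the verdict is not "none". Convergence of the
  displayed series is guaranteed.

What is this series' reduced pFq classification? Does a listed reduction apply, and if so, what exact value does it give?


This is -2 * 2F1(\frac{2}{5}, 2; 1; -\frac{3}{5}) in reduced canonical form. Verdict: none - at argument -\frac{3}{5} the multisets {\frac{2}{5}, 2} ; {1} match no listed identity.

Key observation: t_0 being -2, the running product (C = -2) telescopes to a rising factorial.
Adjacent-term ratio: r(k) = -\frac{3}{5} * (k+\frac{2}{5}) (k+2) / [(k+1) (k+1)] - rational; roots negated = parameters, x = -\frac{3}{5}, C = -2.


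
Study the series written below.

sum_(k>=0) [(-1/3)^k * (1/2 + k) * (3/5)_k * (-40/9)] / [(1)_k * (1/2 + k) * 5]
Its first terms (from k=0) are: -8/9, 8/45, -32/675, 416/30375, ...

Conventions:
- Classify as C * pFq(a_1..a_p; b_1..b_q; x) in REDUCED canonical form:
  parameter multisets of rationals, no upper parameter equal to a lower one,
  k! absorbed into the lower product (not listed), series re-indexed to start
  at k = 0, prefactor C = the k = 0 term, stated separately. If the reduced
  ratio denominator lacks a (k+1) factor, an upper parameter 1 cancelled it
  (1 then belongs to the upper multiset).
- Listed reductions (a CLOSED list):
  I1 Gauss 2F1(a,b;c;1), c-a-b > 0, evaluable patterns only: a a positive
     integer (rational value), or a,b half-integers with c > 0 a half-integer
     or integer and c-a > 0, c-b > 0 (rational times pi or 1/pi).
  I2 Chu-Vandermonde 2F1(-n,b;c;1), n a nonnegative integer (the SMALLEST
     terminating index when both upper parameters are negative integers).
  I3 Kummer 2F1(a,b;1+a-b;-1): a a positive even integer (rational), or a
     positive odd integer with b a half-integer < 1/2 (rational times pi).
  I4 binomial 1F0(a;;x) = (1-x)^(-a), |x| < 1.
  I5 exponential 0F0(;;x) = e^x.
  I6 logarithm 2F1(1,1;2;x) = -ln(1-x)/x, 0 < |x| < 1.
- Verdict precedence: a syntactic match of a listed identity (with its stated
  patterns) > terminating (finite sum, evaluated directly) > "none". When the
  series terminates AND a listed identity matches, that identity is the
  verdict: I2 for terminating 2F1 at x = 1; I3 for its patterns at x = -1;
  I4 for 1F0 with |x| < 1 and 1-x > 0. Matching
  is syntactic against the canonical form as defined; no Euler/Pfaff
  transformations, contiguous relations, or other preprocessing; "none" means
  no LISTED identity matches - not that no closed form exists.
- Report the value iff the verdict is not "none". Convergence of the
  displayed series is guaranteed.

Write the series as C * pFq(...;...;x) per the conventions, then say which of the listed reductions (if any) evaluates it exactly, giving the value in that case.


First insight: t_0 = -8/9 here, and the constant factors (C = -8/9, x = -1/3) combine into one prefactor.
Ratio: r(k) = (-1/3) * (k+3/5) / [(k+1)] - rational in k. x = (-1/3); t_0 = -8/9; negate the roots.

This is -8/9 * 1F0(3/5; -; -1/3) in reduced canonical form. Verdict: binomial (I4) applies (the 1F0 binomial series: exponent -3/5, x = -1/3). Sum: (-8/9) * (4/3)^(-3/5).


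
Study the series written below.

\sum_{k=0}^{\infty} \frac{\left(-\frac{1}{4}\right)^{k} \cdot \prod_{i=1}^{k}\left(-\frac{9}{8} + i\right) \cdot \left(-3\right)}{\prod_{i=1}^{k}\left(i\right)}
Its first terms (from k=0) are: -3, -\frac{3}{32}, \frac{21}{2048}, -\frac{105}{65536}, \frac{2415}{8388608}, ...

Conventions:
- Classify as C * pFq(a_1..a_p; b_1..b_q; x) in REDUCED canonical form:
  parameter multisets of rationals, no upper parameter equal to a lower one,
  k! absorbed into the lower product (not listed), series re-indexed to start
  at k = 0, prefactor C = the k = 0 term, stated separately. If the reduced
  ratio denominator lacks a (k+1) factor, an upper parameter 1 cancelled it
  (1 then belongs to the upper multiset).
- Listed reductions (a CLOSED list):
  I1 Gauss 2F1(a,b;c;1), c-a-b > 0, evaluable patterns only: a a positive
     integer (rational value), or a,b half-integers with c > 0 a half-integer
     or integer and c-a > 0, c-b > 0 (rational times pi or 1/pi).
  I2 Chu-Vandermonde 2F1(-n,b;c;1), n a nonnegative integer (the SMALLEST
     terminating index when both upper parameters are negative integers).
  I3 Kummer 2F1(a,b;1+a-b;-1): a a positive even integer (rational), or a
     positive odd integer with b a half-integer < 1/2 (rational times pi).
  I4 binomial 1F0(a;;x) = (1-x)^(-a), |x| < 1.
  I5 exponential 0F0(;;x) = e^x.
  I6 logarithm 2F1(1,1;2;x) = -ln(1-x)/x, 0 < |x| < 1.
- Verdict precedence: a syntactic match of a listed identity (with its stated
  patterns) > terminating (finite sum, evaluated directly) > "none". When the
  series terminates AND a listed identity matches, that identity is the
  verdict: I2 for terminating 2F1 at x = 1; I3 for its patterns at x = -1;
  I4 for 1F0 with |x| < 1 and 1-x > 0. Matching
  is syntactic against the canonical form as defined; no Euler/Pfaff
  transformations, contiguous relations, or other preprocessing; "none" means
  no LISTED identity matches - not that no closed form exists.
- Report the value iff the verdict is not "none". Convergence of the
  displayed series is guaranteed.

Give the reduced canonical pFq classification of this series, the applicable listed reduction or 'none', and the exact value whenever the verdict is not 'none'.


Structural cue: t_0 being -3, the running product (C = -3, x = -1/4) telescopes to a rising factorial.
Ratio: r(k) = -\frac{1}{4} * (k-\frac{1}{8}) / [(k+1)] - rational in k. x = -\frac{1}{4}; t_0 = -3; negate the roots.

The series (x = -\frac{1}{4}) is 1F0: upper {-\frac{1}{8}}, lower {-}, prefactor -3. Verdict at x = -\frac{1}{4}: the I4 binomial reduction matches (the 1F0 binomial series: exponent 1/8, x = -\frac{1}{4}). Exact value: \left(-3\right) \cdot \left(\frac{5}{4}\right)^{\frac{1}{8}}.


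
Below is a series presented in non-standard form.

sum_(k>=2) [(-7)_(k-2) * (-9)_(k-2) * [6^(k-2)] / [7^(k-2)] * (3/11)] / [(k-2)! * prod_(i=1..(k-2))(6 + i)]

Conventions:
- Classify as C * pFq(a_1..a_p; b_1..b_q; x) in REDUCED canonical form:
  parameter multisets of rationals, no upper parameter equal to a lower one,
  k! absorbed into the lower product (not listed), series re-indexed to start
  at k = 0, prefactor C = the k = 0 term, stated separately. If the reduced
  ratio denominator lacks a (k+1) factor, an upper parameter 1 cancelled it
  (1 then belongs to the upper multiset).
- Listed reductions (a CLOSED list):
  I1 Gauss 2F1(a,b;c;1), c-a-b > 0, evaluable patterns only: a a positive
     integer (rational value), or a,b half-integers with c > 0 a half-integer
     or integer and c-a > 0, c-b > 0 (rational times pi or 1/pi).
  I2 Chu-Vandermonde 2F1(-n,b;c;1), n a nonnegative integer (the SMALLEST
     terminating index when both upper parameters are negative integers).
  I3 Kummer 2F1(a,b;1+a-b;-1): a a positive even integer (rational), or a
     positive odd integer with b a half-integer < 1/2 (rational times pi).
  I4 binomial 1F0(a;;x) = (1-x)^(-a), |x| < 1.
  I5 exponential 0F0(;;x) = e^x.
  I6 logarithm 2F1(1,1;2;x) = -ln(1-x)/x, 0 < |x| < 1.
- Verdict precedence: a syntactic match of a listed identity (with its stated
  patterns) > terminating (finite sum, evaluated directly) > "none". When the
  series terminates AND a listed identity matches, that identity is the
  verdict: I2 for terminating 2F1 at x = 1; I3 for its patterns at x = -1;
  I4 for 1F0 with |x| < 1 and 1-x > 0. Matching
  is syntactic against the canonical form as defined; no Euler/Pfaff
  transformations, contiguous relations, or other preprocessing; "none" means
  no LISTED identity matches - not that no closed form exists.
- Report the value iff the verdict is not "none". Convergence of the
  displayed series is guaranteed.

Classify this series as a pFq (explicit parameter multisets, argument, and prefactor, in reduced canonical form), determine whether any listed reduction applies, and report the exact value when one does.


This is 3/11 * 2F1(-9, -7; 7; 6/7) in reduced canonical form. Verdict: terminating - the sum ends at index 7 because -7 is a negative integer; exact evaluation follows. Its exact value is 22906700997/1295433139.

Key observation: from the first term 3/11: the two geometric factors (prefactor 3/11) combine into one argument.
Adjacent-term ratio: r(k) = (6/7) * (k-9) (k-7) / [(k+7) (k+1)] - poly over poly, x = (6/7) from leading terms; C = 3/11 at k = 0.


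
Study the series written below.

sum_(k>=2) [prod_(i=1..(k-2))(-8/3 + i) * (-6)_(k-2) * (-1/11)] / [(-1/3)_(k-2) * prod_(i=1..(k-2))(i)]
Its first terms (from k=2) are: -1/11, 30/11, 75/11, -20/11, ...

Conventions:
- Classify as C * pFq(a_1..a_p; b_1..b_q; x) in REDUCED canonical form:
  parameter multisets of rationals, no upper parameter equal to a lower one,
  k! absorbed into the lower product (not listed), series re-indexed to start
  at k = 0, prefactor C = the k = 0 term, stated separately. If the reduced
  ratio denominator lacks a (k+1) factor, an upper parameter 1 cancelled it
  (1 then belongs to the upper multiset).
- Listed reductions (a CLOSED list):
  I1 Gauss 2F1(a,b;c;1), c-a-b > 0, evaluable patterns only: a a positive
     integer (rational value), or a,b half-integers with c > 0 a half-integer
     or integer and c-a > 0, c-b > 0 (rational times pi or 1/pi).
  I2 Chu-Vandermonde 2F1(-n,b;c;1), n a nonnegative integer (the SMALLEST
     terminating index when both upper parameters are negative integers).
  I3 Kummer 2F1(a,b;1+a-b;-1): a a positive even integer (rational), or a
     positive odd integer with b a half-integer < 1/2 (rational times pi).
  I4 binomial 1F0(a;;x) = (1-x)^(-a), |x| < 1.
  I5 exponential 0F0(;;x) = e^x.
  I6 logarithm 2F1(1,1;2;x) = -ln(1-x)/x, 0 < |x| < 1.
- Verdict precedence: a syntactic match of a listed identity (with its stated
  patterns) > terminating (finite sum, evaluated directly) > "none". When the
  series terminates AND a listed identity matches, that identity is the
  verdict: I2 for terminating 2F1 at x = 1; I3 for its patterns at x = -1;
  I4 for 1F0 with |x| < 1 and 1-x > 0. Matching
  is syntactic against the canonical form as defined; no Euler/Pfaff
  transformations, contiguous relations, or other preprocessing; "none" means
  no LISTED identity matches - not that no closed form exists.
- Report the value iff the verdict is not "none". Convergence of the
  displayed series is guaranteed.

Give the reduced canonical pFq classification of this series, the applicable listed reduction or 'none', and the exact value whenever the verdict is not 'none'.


Reduced: x = 1, 2F1, upper = {-6, -5/3}, lower = {-1/3}, C = -1/11. Verdict (x = 1): Vandermonde's identity (I2) applies (terminating 2F1 at x = 1 with n = 6, b = -5/3, c = -1/3). Value: 988/121.

Key step: with t_0 = -1/11, the product of the first k integers (C = -1/11, x = 1) is k!.
Term ratio: r(k) = 1 * (k-6) (k-5/3) / [(k-1/3) (k+1)] - rational in k, leading ratio 1; with t_0 = -1/11, classification follows.


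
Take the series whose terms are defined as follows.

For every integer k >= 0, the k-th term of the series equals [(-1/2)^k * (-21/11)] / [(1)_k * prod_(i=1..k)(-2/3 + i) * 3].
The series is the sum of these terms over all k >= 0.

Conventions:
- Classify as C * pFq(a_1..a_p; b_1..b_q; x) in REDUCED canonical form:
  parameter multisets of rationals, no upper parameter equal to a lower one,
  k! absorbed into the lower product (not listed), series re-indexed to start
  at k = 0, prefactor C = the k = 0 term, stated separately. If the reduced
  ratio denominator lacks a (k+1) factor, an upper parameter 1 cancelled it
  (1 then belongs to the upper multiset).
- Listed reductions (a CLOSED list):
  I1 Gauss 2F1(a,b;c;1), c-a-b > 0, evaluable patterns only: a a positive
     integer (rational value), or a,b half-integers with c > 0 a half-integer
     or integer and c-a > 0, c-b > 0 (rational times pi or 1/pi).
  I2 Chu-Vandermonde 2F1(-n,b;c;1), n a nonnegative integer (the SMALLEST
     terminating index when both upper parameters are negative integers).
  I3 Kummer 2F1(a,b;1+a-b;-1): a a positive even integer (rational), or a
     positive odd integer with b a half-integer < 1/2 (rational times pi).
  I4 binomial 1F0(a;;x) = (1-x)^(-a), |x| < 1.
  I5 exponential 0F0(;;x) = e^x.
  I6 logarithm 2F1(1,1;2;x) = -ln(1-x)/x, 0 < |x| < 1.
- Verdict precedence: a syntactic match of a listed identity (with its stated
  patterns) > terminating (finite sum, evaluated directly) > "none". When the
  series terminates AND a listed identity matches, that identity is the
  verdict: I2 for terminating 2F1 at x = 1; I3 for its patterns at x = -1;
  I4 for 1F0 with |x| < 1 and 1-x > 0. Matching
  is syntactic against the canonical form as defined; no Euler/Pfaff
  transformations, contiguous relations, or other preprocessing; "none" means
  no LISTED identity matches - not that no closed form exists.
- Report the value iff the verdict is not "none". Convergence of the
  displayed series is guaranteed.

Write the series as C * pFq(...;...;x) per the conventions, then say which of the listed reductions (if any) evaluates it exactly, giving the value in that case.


Classification (C = -7/11): 0F1 with upper {-}, lower {1/3}, argument x = -1/2. Verdict: none - this 0F1 at x = -1/2 matches no listed pattern, and upper {-} holds no stopper.

First insight: with t_0 = -7/11, the constant factors (prefactor -7/11) combine into one prefactor.
Term ratio: r(k) = (-1/2) * 1 / [(k+1/3) (k+1)] - rational in k. x = (-1/2); t_0 = -7/11; negate the roots.


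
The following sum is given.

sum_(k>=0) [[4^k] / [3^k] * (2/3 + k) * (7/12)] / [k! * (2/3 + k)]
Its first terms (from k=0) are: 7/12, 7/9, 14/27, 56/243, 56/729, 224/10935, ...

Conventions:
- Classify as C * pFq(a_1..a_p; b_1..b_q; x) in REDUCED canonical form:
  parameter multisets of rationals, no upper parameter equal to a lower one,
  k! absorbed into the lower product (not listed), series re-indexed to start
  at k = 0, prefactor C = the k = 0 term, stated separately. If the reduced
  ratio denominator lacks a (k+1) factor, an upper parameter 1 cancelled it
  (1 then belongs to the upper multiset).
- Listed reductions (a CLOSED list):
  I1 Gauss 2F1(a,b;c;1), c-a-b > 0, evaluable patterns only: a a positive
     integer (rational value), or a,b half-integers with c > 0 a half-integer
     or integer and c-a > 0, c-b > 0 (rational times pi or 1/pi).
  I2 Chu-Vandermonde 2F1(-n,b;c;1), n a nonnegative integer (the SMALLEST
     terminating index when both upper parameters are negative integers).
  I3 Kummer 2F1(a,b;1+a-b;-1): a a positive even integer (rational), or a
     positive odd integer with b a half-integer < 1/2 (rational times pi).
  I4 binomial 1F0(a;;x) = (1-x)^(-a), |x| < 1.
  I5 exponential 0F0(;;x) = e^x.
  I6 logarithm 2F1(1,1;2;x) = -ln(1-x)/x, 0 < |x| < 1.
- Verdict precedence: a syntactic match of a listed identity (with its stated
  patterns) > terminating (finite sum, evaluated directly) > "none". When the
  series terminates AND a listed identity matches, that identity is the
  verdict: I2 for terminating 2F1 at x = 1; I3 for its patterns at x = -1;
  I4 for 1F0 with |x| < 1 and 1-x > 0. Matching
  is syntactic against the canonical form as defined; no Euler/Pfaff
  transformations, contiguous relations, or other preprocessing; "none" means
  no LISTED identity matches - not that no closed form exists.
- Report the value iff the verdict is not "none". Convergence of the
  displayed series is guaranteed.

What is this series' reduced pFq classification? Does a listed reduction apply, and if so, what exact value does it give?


Reduced: x = 4/3, 0F0, upper = {-}, lower = {-}, C = 7/12. Verdict: the exponential series (I5) matches (the 0F0 exponential series at x = 4/3). Value: (7/12) * e^(4/3).

Key observation: t_0 being 7/12, striking the common factor k + 2/3 reduces the term (C = 7/12, x = 4/3).
Term ratio: r(k) = (4/3) * 1 / [(k+1)] ; factor over Q: parameters, x = (4/3), and C = 7/12.
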